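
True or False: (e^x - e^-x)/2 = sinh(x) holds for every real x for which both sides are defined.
Claim: (e^x - e^-x)/2 = sinh(x).
Reasoning: This is exactly the definition of the hyperbolic sine: sinh(x) := (e^x - e^-x)/2.
So the two sides agree for every real x for which both sides are defined.

Conclusion: True.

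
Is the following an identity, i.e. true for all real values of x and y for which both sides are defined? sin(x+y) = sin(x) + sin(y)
Claim: sin(x+y) = sin(x) + sin(y).
Test a specific point where both sides are defined: x = -π/6, y = π.
LHS = sin(x+y) ≈ 0.5000
RHS = sin(x) + sin(y) ≈ -0.5000
Since 0.5000 ≠ -0.5000, the equation fails at this point, so it cannot hold for all real values of x and y for which both sides are defined.
The correct expansion is sin(x+y) = sin(x)cos(y) + cos(x)sin(y); sine is not additive.

Conclusion: No, this is NOT an identity.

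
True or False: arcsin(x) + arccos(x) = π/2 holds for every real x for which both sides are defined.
Claim: arcsin(x) + arccos(x) = π/2.
Reasoning: Both sides are defined for -1 ≤ x ≤ 1. Let θ = arcsin(x), so sin θ = x and θ ∈ [-π/2, π/2]. Then cos(π/2 - θ) = sin θ = x and π/2 - θ ∈ [0, π], which is exactly the range of arccos, so arccos(x) = π/2 - θ. Adding: arcsin(x) + arccos(x) = θ + (π/2 - θ) = π/2.
So the two sides agree for every real x for which both sides are defined.

Conclusion: True.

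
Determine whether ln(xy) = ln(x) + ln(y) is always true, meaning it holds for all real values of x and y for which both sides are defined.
Claim: ln(xy) = ln(x) + ln(y).
Reasoning: Both sides are simultaneously defined only when x, y > 0. Write x = e^p, y = e^q (p = ln x, q = ln y). Then xy = e^p · e^q = e^(p+q), so ln(xy) = p + q = ln(x) + ln(y).
So the two sides agree for all real values of x and y for which both sides are defined.

Conclusion: Yes, this is an identity.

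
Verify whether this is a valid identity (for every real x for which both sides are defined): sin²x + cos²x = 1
Yes, this is an identity.

Claim: sin²x + cos²x = 1.
Reasoning: The point (cos x, sin x) lies on the unit circle X² + Y² = 1, so cos²x + sin²x = 1 for every real x.
So the two sides agree for every real x for which both sides are defined.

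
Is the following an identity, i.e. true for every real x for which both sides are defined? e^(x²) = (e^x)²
No, this is NOT an identity.

Claim: e^(x²) = (e^x)².
Test a specific point where both sides are defined: x = -2.
LHS = e^(x²) ≈ 54.5982
RHS = (e^x)² ≈ 0.0183
Since 54.5982 ≠ 0.0183, the equation fails at this point, so it cannot hold for every real x for which both sides are defined.
(e^x)² = e^(2x), and 2x ≠ x² in general.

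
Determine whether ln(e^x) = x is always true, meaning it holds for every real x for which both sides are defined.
Claim: ln(e^x) = x.
Reasoning: ln is the inverse of the exponential: ln(e^x) asks for the exponent p with e^p = e^x, and since e^p is one-to-one that exponent is p = x.
So the two sides agree for every real x for which both sides are defined.

Conclusion: Yes, this is an identity.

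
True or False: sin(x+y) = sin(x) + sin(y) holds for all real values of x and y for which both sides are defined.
Claim: sin(x+y) = sin(x) + sin(y).
Test a specific point where both sides are defined: x = 3π/4, y = 3π/4.
LHS = sin(x+y) ≈ -1.0000
RHS = sin(x) + sin(y) ≈ 1.4142
Since -1.0000 ≠ 1.4142, the equation fails at this point, so it cannot hold for all real values of x and y for which both sides are defined.
The correct expansion is sin(x+y) = sin(x)cos(y) + cos(x)sin(y); sine is not additive.

Conclusion: False.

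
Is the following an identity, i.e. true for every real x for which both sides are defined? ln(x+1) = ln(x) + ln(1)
Claim: ln(x+1) = ln(x) + ln(1).
Test a specific point where both sides are defined: x = 2.
LHS = ln(x+1) ≈ 1.0986
RHS = ln(x) + ln(1) ≈ 0.6931
Since 1.0986 ≠ 0.6931, the equation fails at this point, so it cannot hold for every real x for which both sides are defined.
ln(1) = 0, so the right side is just ln(x), which differs from ln(x+1).

Conclusion: No, this is NOT an identity.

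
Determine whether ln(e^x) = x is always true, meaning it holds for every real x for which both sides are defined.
Yes, this is an identity.

Claim: ln(e^x) = x.
Reasoning: ln is the inverse of the exponential: ln(e^x) asks for the exponent p with e^p = e^x, and since e^p is one-to-one that exponent is p = x.
So the two sides agree for every real x for which both sides are defined.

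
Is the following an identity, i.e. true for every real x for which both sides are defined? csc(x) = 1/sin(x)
Claim: csc(x) = 1/sin(x).
Reasoning: csc(x) is by definition the reciprocal of sin(x), wherever sin(x) ≠ 0.
So the two sides agree for every real x for which both sides are defined.

Conclusion: Yes, this is an identity.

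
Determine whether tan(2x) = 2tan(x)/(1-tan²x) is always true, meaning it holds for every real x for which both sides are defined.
Claim: tan(2x) = 2tan(x)/(1-tan²x).
Reasoning: tan(2x) = sin(2x)/cos(2x) = 2sin(x)cos(x) / (cos²x - sin²x). Divide numerator and denominator by cos²x: 2tan(x) / (1 - tan²x).
So the two sides agree for every real x for which both sides are defined.

Conclusion: Yes, this is an identity.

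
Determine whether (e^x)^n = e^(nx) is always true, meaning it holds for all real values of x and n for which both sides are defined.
Claim: (e^x)^n = e^(nx).
Reasoning: e^x is a positive real number, and for a positive base B and real exponent n, B^n = e^(n·ln B). With B = e^x, ln B = x, so (e^x)^n = e^(n·x).
So the two sides agree for all real values of x and n for which both sides are defined.

Conclusion: Yes, this is an identity.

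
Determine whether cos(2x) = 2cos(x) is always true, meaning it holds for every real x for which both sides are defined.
No, this is NOT an identity.

Claim: cos(2x) = 2cos(x).
Test a specific point where both sides are defined: x = -π/4.
LHS = cos(2x) ≈ 0.0000
RHS = 2cos(x) ≈ 1.4142
Since 0.0000 ≠ 1.4142, the equation fails at this point, so it cannot hold for every real x for which both sides are defined.
The correct double-angle formula is cos(2x) = cos²x - sin²x.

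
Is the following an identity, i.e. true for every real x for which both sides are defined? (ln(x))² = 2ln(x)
Claim: (ln(x))² = 2ln(x).
Test a specific point where both sides are defined: x = 5.
LHS = (ln(x))² ≈ 2.5903
RHS = 2ln(x) ≈ 3.2189
Since 2.5903 ≠ 3.2189, the equation fails at this point, so it cannot hold for every real x for which both sides are defined.
2ln(x) equals ln(x²), which is not the same as (ln x)².

Conclusion: No, this is NOT an identity.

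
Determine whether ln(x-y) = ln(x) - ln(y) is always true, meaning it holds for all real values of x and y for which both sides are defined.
No, this is NOT an identity.

Claim: ln(x-y) = ln(x) - ln(y).
Test a specific point where both sides are defined: x = 4, y = 3/2.
LHS = ln(x-y) ≈ 0.9163
RHS = ln(x) - ln(y) ≈ 0.9808
Since 0.9163 ≠ 0.9808, the equation fails at this point, so it cannot hold for all real values of x and y for which both sides are defined.
ln(x) - ln(y) = ln(x/y), not ln(x-y).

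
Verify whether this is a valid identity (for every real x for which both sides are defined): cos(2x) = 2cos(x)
No, this is NOT an identity.

Claim: cos(2x) = 2cos(x).
Test a specific point where both sides are defined: x = 3π/4.
LHS = cos(2x) ≈ 0.0000
RHS = 2cos(x) ≈ -1.4142
Since 0.0000 ≠ -1.4142, the equation fails at this point, so it cannot hold for every real x for which both sides are defined.
The correct double-angle formula is cos(2x) = cos²x - sin²x.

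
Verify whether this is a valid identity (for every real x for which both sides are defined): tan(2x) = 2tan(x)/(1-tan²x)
Yes, this is an identity.

Claim: tan(2x) = 2tan(x)/(1-tan²x).
Reasoning: tan(2x) = sin(2x)/cos(2x) = 2sin(x)cos(x) / (cos²x - sin²x). Divide numerator and denominator by cos²x: 2tan(x) / (1 - tan²x).
So the two sides agree for every real x for which both sides are defined.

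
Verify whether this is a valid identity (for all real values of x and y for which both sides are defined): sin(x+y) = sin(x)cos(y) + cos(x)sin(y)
Claim: sin(x+y) = sin(x)cos(y) + cos(x)sin(y).
Reasoning: By Euler's formula e^(i(x+y)) = e^(ix)·e^(iy) = (cos x + i·sin x)(cos y + i·sin y). The imaginary part of the left side is sin(x+y); the imaginary part of the product is sin(x)cos(y) + cos(x)sin(y).
So the two sides agree for all real values of x and y for which both sides are defined.

Conclusion: Yes, this is an identity.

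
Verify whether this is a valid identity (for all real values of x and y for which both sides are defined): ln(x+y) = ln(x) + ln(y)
No, this is NOT an identity.

Claim: ln(x+y) = ln(x) + ln(y).
Test a specific point where both sides are defined: x = 5, y = 2.
LHS = ln(x+y) ≈ 1.9459
RHS = ln(x) + ln(y) ≈ 2.3026
Since 1.9459 ≠ 2.3026, the equation fails at this point, so it cannot hold for all real values of x and y for which both sides are defined.
ln(x) + ln(y) = ln(xy), not ln(x+y).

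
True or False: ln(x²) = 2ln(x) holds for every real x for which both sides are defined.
True.

Claim: ln(x²) = 2ln(x).
Reasoning: The right side requires x > 0. For x > 0, x² = (e^(ln x))² = e^(2ln x), so ln(x²) = 2ln(x). (For x < 0 the right side is undefined, so those values are outside the claim.)
So the two sides agree for every real x for which both sides are defined.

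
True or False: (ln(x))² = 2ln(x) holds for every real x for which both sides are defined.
False.

Claim: (ln(x))² = 2ln(x).
Test a specific point where both sides are defined: x = 2.
LHS = (ln(x))² ≈ 0.4805
RHS = 2ln(x) ≈ 1.3863
Since 0.4805 ≠ 1.3863, the equation fails at this point, so it cannot hold for every real x for which both sides are defined.
2ln(x) equals ln(x²), which is not the same as (ln x)².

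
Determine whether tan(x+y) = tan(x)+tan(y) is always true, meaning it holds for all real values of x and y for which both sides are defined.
Claim: tan(x+y) = tan(x)+tan(y).
Test a specific point where both sides are defined: x = π/4, y = -π/3.
LHS = tan(x+y) ≈ -0.2679
RHS = tan(x)+tan(y) ≈ -0.7321
Since -0.2679 ≠ -0.7321, the equation fails at this point, so it cannot hold for all real values of x and y for which both sides are defined.
The correct formula is tan(x+y) = (tan(x) + tan(y))/(1 - tan(x)tan(y)).

Conclusion: No, this is NOT an identity.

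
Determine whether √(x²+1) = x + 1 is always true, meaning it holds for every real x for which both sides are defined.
Claim: √(x²+1) = x + 1.
Test a specific point where both sides are defined: x = 4.
LHS = √(x²+1) ≈ 4.1231
RHS = x + 1 ≈ 5.0000
Since 4.1231 ≠ 5.0000, the equation fails at this point, so it cannot hold for every real x for which both sides are defined.
(x+1)² = x² + 2x + 1 ≠ x² + 1 unless x = 0.

Conclusion: No, this is NOT an identity.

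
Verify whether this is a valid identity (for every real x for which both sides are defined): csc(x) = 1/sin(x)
Yes, this is an identity.

Claim: csc(x) = 1/sin(x).
Reasoning: csc(x) is by definition the reciprocal of sin(x), wherever sin(x) ≠ 0.
So the two sides agree for every real x for which both sides are defined.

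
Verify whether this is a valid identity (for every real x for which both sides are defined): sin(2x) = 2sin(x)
No, this is NOT an identity.

Claim: sin(2x) = 2sin(x).
Test a specific point where both sides are defined: x = -π/6.
LHS = sin(2x) ≈ -0.8660
RHS = 2sin(x) ≈ -1.0000
Since -0.8660 ≠ -1.0000, the equation fails at this point, so it cannot hold for every real x for which both sides are defined.
The correct double-angle formula is sin(2x) = 2sin(x)cos(x).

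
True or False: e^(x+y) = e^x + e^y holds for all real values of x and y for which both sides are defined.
False.

Claim: e^(x+y) = e^x + e^y.
Test a specific point where both sides are defined: x = 3, y = -3.
LHS = e^(x+y) ≈ 1.0000
RHS = e^x + e^y ≈ 20.1353
Since 1.0000 ≠ 20.1353, the equation fails at this point, so it cannot hold for all real values of x and y for which both sides are defined.
The correct rule is e^(x+y) = e^x · e^y (a product, not a sum).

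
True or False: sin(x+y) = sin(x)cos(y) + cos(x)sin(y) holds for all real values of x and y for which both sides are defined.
Claim: sin(x+y) = sin(x)cos(y) + cos(x)sin(y).
Reasoning: By Euler's formula e^(i(x+y)) = e^(ix)·e^(iy) = (cos x + i·sin x)(cos y + i·sin y). The imaginary part of the left side is sin(x+y); the imaginary part of the product is sin(x)cos(y) + cos(x)sin(y).
So the two sides agree for all real values of x and y for which both sides are defined.

Conclusion: True.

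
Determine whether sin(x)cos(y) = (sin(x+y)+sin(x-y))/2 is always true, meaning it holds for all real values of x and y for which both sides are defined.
Yes, this is an identity.

Claim: sin(x)cos(y) = (sin(x+y)+sin(x-y))/2.
Reasoning: sin(x+y) = sin(x)cos(y) + cos(x)sin(y) and sin(x-y) = sin(x)cos(y) - cos(x)sin(y). Adding, sin(x+y) + sin(x-y) = 2sin(x)cos(y); divide by 2.
So the two sides agree for all real values of x and y for which both sides are defined.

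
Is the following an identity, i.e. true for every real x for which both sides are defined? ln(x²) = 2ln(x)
Claim: ln(x²) = 2ln(x).
Reasoning: The right side requires x > 0. For x > 0, x² = (e^(ln x))² = e^(2ln x), so ln(x²) = 2ln(x). (For x < 0 the right side is undefined, so those values are outside the claim.)
So the two sides agree for every real x for which both sides are defined.

Conclusion: Yes, this is an identity.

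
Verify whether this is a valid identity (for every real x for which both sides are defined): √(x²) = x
No, this is NOT an identity.

Claim: √(x²) = x.
Test a specific point where both sides are defined: x = -3.
LHS = √(x²) ≈ 3.0000
RHS = x ≈ -3.0000
Since 3.0000 ≠ -3.0000, the equation fails at this point, so it cannot hold for every real x for which both sides are defined.
√(x²) = |x|, which differs from x whenever x < 0 (both sides are defined for every real x).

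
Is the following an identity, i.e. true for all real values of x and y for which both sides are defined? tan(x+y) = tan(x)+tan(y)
No, this is NOT an identity.

Claim: tan(x+y) = tan(x)+tan(y).
Test a specific point where both sides are defined: x = -π/3, y = π/4.
LHS = tan(x+y) ≈ -0.2679
RHS = tan(x)+tan(y) ≈ -0.7321
Since -0.2679 ≠ -0.7321, the equation fails at this point, so it cannot hold for all real values of x and y for which both sides are defined.
The correct formula is tan(x+y) = (tan(x) + tan(y))/(1 - tan(x)tan(y)).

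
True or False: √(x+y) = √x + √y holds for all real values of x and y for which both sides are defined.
False.

Claim: √(x+y) = √x + √y.
Test a specific point where both sides are defined: x = 5, y = 1.
LHS = √(x+y) ≈ 2.4495
RHS = √x + √y ≈ 3.2361
Since 2.4495 ≠ 3.2361, the equation fails at this point, so it cannot hold for all real values of x and y for which both sides are defined.
Squaring the right side gives x + 2√(xy) + y, not x + y.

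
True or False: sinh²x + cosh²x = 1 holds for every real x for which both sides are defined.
False.

Claim: sinh²x + cosh²x = 1.
Test a specific point where both sides are defined: x = -3.
LHS = sinh²x + cosh²x ≈ 201.7156
RHS = 1 ≈ 1.0000
Since 201.7156 ≠ 1.0000, the equation fails at this point, so it cannot hold for every real x for which both sides are defined.
The correct hyperbolic identity is cosh²x - sinh²x = 1 (a difference); the sum sinh²x + cosh²x equals cosh(2x).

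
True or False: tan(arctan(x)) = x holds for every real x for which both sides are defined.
True.

Claim: tan(arctan(x)) = x.
Reasoning: For every real x, arctan(x) is by definition the angle in (-π/2, π/2) whose tangent equals x. Taking the tangent of that angle returns x.
So the two sides agree for every real x for which both sides are defined.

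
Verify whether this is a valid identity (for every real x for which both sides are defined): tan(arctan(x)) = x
Yes, this is an identity.

Claim: tan(arctan(x)) = x.
Reasoning: For every real x, arctan(x) is by definition the angle in (-π/2, π/2) whose tangent equals x. Taking the tangent of that angle returns x.
So the two sides agree for every real x for which both sides are defined.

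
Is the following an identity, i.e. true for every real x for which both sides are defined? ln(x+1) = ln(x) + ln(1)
Claim: ln(x+1) = ln(x) + ln(1).
Test a specific point where both sides are defined: x = 3/2.
LHS = ln(x+1) ≈ 0.9163
RHS = ln(x) + ln(1) ≈ 0.4055
Since 0.9163 ≠ 0.4055, the equation fails at this point, so it cannot hold for every real x for which both sides are defined.
ln(1) = 0, so the right side is just ln(x), which differs from ln(x+1).

Conclusion: No, this is NOT an identity.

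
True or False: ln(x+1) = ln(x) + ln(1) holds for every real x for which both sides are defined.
False.

Claim: ln(x+1) = ln(x) + ln(1).
Test a specific point where both sides are defined: x = 3.
LHS = ln(x+1) ≈ 1.3863
RHS = ln(x) + ln(1) ≈ 1.0986
Since 1.3863 ≠ 1.0986, the equation fails at this point, so it cannot hold for every real x for which both sides are defined.
ln(1) = 0, so the right side is just ln(x), which differs from ln(x+1).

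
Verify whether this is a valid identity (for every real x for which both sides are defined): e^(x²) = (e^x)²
Claim: e^(x²) = (e^x)².
Test a specific point where both sides are defined: x = 3.
LHS = e^(x²) ≈ 8103.0839
RHS = (e^x)² ≈ 403.4288
Since 8103.0839 ≠ 403.4288, the equation fails at this point, so it cannot hold for every real x for which both sides are defined.
(e^x)² = e^(2x), and 2x ≠ x² in general.

Conclusion: No, this is NOT an identity.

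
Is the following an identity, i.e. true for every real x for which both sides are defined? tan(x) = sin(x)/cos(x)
Yes, this is an identity.

Claim: tan(x) = sin(x)/cos(x).
Reasoning: For an angle x whose terminal point on the unit circle is (cos x, sin x), tan(x) is defined as the ratio (second coordinate)/(first coordinate) = sin(x)/cos(x), wherever cos(x) ≠ 0.
So the two sides agree for every real x for which both sides are defined.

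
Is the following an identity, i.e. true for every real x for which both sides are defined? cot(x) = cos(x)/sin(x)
Yes, this is an identity.

Claim: cot(x) = cos(x)/sin(x).
Reasoning: cot(x) is defined as 1/tan(x) = 1/(sin(x)/cos(x)) = cos(x)/sin(x), wherever sin(x) ≠ 0.
So the two sides agree for every real x for which both sides are defined.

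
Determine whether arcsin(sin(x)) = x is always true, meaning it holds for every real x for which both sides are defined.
Claim: arcsin(sin(x)) = x.
Test a specific point where both sides are defined: x = 3π/4.
LHS = arcsin(sin(x)) ≈ 0.7854
RHS = x ≈ 2.3562
Since 0.7854 ≠ 2.3562, the equation fails at this point, so it cannot hold for every real x for which both sides are defined.
arcsin only returns values in [-π/2, π/2], so arcsin(sin(x)) = x holds only for x in that interval, not for all real x.

Conclusion: No, this is NOT an identity.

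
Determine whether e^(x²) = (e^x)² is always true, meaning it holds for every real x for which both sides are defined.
No, this is NOT an identity.

Claim: e^(x²) = (e^x)².
Test a specific point where both sides are defined: x = 3/2.
LHS = e^(x²) ≈ 9.4877
RHS = (e^x)² ≈ 20.0855
Since 9.4877 ≠ 20.0855, the equation fails at this point, so it cannot hold for every real x for which both sides are defined.
(e^x)² = e^(2x), and 2x ≠ x² in general.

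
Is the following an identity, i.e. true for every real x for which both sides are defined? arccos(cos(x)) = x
Claim: arccos(cos(x)) = x.
Test a specific point where both sides are defined: x = -π/2.
LHS = arccos(cos(x)) ≈ 1.5708
RHS = x ≈ -1.5708
Since 1.5708 ≠ -1.5708, the equation fails at this point, so it cannot hold for every real x for which both sides are defined.
arccos only returns values in [0, π], so arccos(cos(x)) = x holds only for x in that interval, not for all real x.

Conclusion: No, this is NOT an identity.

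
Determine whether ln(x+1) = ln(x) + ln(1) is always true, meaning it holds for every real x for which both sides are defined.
Claim: ln(x+1) = ln(x) + ln(1).
Test a specific point where both sides are defined: x = 1/2.
LHS = ln(x+1) ≈ 0.4055
RHS = ln(x) + ln(1) ≈ -0.6931
Since 0.4055 ≠ -0.6931, the equation fails at this point, so it cannot hold for every real x for which both sides are defined.
ln(1) = 0, so the right side is just ln(x), which differs from ln(x+1).

Conclusion: No, this is NOT an identity.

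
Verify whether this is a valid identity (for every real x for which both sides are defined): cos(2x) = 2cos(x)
Claim: cos(2x) = 2cos(x).
Test a specific point where both sides are defined: x = π/2.
LHS = cos(2x) ≈ -1.0000
RHS = 2cos(x) ≈ 0.0000
Since -1.0000 ≠ 0.0000, the equation fails at this point, so it cannot hold for every real x for which both sides are defined.
The correct double-angle formula is cos(2x) = cos²x - sin²x.

Conclusion: No, this is NOT an identity.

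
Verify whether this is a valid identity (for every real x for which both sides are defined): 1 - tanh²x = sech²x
Claim: 1 - tanh²x = sech²x.
Reasoning: Divide cosh²x - sinh²x = 1 through by cosh²x (never zero): 1 - tanh²x = 1/cosh²x = sech²x.
So the two sides agree for every real x for which both sides are defined.

Conclusion: Yes, this is an identity.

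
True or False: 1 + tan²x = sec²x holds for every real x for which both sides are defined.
Claim: 1 + tan²x = sec²x.
Reasoning: Start from sin²x + cos²x = 1 and divide every term by cos²x (allowed wherever tan x and sec x are defined): tan²x + 1 = 1/cos²x = sec²x.
So the two sides agree for every real x for which both sides are defined.

Conclusion: True.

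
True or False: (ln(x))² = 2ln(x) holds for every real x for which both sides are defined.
False.

Claim: (ln(x))² = 2ln(x).
Test a specific point where both sides are defined: x = 1/2.
LHS = (ln(x))² ≈ 0.4805
RHS = 2ln(x) ≈ -1.3863
Since 0.4805 ≠ -1.3863, the equation fails at this point, so it cannot hold for every real x for which both sides are defined.
2ln(x) equals ln(x²), which is not the same as (ln x)².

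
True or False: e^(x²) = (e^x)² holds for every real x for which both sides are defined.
Claim: e^(x²) = (e^x)².
Test a specific point where both sides are defined: x = -1.
LHS = e^(x²) ≈ 2.7183
RHS = (e^x)² ≈ 0.1353
Since 2.7183 ≠ 0.1353, the equation fails at this point, so it cannot hold for every real x for which both sides are defined.
(e^x)² = e^(2x), and 2x ≠ x² in general.

Conclusion: False.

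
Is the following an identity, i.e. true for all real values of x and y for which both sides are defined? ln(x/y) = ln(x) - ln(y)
Yes, this is an identity.

Claim: ln(x/y) = ln(x) - ln(y).
Reasoning: Both sides are simultaneously defined only when x, y > 0. Write x = e^p, y = e^q. Then x/y = e^(p-q), so ln(x/y) = p - q = ln(x) - ln(y).
So the two sides agree for all real values of x and y for which both sides are defined.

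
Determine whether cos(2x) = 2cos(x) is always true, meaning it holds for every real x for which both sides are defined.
Claim: cos(2x) = 2cos(x).
Test a specific point where both sides are defined: x = -π/3.
LHS = cos(2x) ≈ -0.5000
RHS = 2cos(x) ≈ 1.0000
Since -0.5000 ≠ 1.0000, the equation fails at this point, so it cannot hold for every real x for which both sides are defined.
The correct double-angle formula is cos(2x) = cos²x - sin²x.

Conclusion: No, this is NOT an identity.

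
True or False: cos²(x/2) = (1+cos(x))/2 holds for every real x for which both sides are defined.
True.

Claim: cos²(x/2) = (1+cos(x))/2.
Reasoning: Use cos(2θ) = 2cos²θ - 1 with θ = x/2: cos(x) = 2cos²(x/2) - 1. Solving for cos²(x/2) gives (1 + cos(x))/2.
So the two sides agree for every real x for which both sides are defined.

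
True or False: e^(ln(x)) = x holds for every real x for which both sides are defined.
Claim: e^(ln(x)) = x.
Reasoning: For x > 0, ln(x) is by definition the exponent p such that e^p = x. Raising e to that exponent therefore returns x: e^(ln x) = x.
So the two sides agree for every real x for which both sides are defined.

Conclusion: True.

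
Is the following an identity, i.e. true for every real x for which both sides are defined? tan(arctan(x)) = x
Yes, this is an identity.

Claim: tan(arctan(x)) = x.
Reasoning: For every real x, arctan(x) is by definition the angle in (-π/2, π/2) whose tangent equals x. Taking the tangent of that angle returns x.
So the two sides agree for every real x for which both sides are defined.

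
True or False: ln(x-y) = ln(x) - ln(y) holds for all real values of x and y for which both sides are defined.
Claim: ln(x-y) = ln(x) - ln(y).
Test a specific point where both sides are defined: x = 5, y = 3/2.
LHS = ln(x-y) ≈ 1.2528
RHS = ln(x) - ln(y) ≈ 1.2040
Since 1.2528 ≠ 1.2040, the equation fails at this point, so it cannot hold for all real values of x and y for which both sides are defined.
ln(x) - ln(y) = ln(x/y), not ln(x-y).

Conclusion: False.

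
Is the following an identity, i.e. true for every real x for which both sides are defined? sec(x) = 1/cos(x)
Claim: sec(x) = 1/cos(x).
Reasoning: sec(x) is by definition the reciprocal of cos(x), wherever cos(x) ≠ 0.
So the two sides agree for every real x for which both sides are defined.

Conclusion: Yes, this is an identity.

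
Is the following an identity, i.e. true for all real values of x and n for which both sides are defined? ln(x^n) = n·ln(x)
Claim: ln(x^n) = n·ln(x).
Reasoning: The right side requires x > 0. For x > 0, x^n = (e^(ln x))^n = e^(n·ln x), so taking ln of both sides gives ln(x^n) = n·ln(x).
So the two sides agree for all real values of x and n for which both sides are defined.

Conclusion: Yes, this is an identity.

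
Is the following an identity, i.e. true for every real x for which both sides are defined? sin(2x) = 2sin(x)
Claim: sin(2x) = 2sin(x).
Test a specific point where both sides are defined: x = 2π/3.
LHS = sin(2x) ≈ -0.8660
RHS = 2sin(x) ≈ 1.7321
Since -0.8660 ≠ 1.7321, the equation fails at this point, so it cannot hold for every real x for which both sides are defined.
The correct double-angle formula is sin(2x) = 2sin(x)cos(x).

Conclusion: No, this is NOT an identity.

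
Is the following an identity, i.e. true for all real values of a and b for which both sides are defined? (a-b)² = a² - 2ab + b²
Claim: (a-b)² = a² - 2ab + b².
Reasoning: Expand: (a-b)² = (a-b)(a-b) = a·a - a·b - b·a + b·b = a² - 2ab + b².
So the two sides agree for all real values of a and b for which both sides are defined.

Conclusion: Yes, this is an identity.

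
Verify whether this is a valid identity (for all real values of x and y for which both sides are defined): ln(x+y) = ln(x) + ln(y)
No, this is NOT an identity.

Claim: ln(x+y) = ln(x) + ln(y).
Test a specific point where both sides are defined: x = 3/2, y = 2.
LHS = ln(x+y) ≈ 1.2528
RHS = ln(x) + ln(y) ≈ 1.0986
Since 1.2528 ≠ 1.0986, the equation fails at this point, so it cannot hold for all real values of x and y for which both sides are defined.
ln(x) + ln(y) = ln(xy), not ln(x+y).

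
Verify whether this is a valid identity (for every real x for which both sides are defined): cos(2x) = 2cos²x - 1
Yes, this is an identity.

Claim: cos(2x) = 2cos²x - 1.
Reasoning: cos(2x) = cos²x - sin²x. Replace sin²x by 1 - cos²x: cos²x - (1 - cos²x) = 2cos²x - 1.
So the two sides agree for every real x for which both sides are defined.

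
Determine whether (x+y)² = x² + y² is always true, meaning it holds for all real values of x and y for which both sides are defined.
Claim: (x+y)² = x² + y².
Test a specific point where both sides are defined: x = 1, y = 4.
LHS = (x+y)² ≈ 25.0000
RHS = x² + y² ≈ 17.0000
Since 25.0000 ≠ 17.0000, the equation fails at this point, so it cannot hold for all real values of x and y for which both sides are defined.
The correct expansion is (x+y)² = x² + 2xy + y²; the cross term 2xy is missing.

Conclusion: No, this is NOT an identity.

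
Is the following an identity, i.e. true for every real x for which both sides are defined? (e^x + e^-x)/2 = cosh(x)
Yes, this is an identity.

Claim: (e^x + e^-x)/2 = cosh(x).
Reasoning: This is exactly the definition of the hyperbolic cosine: cosh(x) := (e^x + e^-x)/2.
So the two sides agree for every real x for which both sides are defined.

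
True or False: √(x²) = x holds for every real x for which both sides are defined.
Claim: √(x²) = x.
Test a specific point where both sides are defined: x = -1.
LHS = √(x²) ≈ 1.0000
RHS = x ≈ -1.0000
Since 1.0000 ≠ -1.0000, the equation fails at this point, so it cannot hold for every real x for which both sides are defined.
√(x²) = |x|, which differs from x whenever x < 0 (both sides are defined for every real x).

Conclusion: False.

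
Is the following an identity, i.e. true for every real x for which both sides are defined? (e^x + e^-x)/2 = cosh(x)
Claim: (e^x + e^-x)/2 = cosh(x).
Reasoning: This is exactly the definition of the hyperbolic cosine: cosh(x) := (e^x + e^-x)/2.
So the two sides agree for every real x for which both sides are defined.

Conclusion: Yes, this is an identity.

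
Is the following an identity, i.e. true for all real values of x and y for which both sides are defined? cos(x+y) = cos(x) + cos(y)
No, this is NOT an identity.

Claim: cos(x+y) = cos(x) + cos(y).
Test a specific point where both sides are defined: x = -π/2, y = -π/4.
LHS = cos(x+y) ≈ -0.7071
RHS = cos(x) + cos(y) ≈ 0.7071
Since -0.7071 ≠ 0.7071, the equation fails at this point, so it cannot hold for all real values of x and y for which both sides are defined.
The correct expansion is cos(x+y) = cos(x)cos(y) - sin(x)sin(y); cosine is not additive.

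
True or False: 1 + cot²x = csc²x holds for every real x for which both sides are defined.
True.

Claim: 1 + cot²x = csc²x.
Reasoning: Start from sin²x + cos²x = 1 and divide every term by sin²x (allowed wherever cot x and csc x are defined): 1 + cot²x = 1/sin²x = csc²x.
So the two sides agree for every real x for which both sides are defined.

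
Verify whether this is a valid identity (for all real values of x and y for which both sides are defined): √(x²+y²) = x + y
Claim: √(x²+y²) = x + y.
Test a specific point where both sides are defined: x = 2, y = 5.
LHS = √(x²+y²) ≈ 5.3852
RHS = x + y ≈ 7.0000
Since 5.3852 ≠ 7.0000, the equation fails at this point, so it cannot hold for all real values of x and y for which both sides are defined.
(x+y)² = x² + 2xy + y², not x² + y², so the square root does not split this way.

Conclusion: No, this is NOT an identity.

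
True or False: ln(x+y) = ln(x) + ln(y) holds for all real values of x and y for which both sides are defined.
False.

Claim: ln(x+y) = ln(x) + ln(y).
Test a specific point where both sides are defined: x = 3/2, y = 2.
LHS = ln(x+y) ≈ 1.2528
RHS = ln(x) + ln(y) ≈ 1.0986
Since 1.2528 ≠ 1.0986, the equation fails at this point, so it cannot hold for all real values of x and y for which both sides are defined.
ln(x) + ln(y) = ln(xy), not ln(x+y).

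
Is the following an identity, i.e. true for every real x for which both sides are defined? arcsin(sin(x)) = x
No, this is NOT an identity.

Claim: arcsin(sin(x)) = x.
Test a specific point where both sides are defined: x = π.
LHS = arcsin(sin(x)) ≈ 0.0000
RHS = x ≈ 3.1416
Since 0.0000 ≠ 3.1416, the equation fails at this point, so it cannot hold for every real x for which both sides are defined.
arcsin only returns values in [-π/2, π/2], so arcsin(sin(x)) = x holds only for x in that interval, not for all real x.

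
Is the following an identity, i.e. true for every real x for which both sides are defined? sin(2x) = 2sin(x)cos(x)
Claim: sin(2x) = 2sin(x)cos(x).
Reasoning: Put y = x in the addition formula sin(x+y) = sin(x)cos(y) + cos(x)sin(y): sin(2x) = sin(x)cos(x) + cos(x)sin(x) = 2sin(x)cos(x).
So the two sides agree for every real x for which both sides are defined.

Conclusion: Yes, this is an identity.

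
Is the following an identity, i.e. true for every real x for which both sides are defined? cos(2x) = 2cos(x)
No, this is NOT an identity.

Claim: cos(2x) = 2cos(x).
Test a specific point where both sides are defined: x = 3π/4.
LHS = cos(2x) ≈ 0.0000
RHS = 2cos(x) ≈ -1.4142
Since 0.0000 ≠ -1.4142, the equation fails at this point, so it cannot hold for every real x for which both sides are defined.
The correct double-angle formula is cos(2x) = cos²x - sin²x.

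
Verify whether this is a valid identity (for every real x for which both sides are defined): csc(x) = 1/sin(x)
Yes, this is an identity.

Claim: csc(x) = 1/sin(x).
Reasoning: csc(x) is by definition the reciprocal of sin(x), wherever sin(x) ≠ 0.
So the two sides agree for every real x for which both sides are defined.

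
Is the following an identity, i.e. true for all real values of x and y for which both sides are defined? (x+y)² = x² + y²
Claim: (x+y)² = x² + y².
Test a specific point where both sides are defined: x = 5, y = -3.
LHS = (x+y)² ≈ 4.0000
RHS = x² + y² ≈ 34.0000
Since 4.0000 ≠ 34.0000, the equation fails at this point, so it cannot hold for all real values of x and y for which both sides are defined.
The correct expansion is (x+y)² = x² + 2xy + y²; the cross term 2xy is missing.

Conclusion: No, this is NOT an identity.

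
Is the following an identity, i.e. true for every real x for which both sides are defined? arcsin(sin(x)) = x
Claim: arcsin(sin(x)) = x.
Test a specific point where both sides are defined: x = 3π/4.
LHS = arcsin(sin(x)) ≈ 0.7854
RHS = x ≈ 2.3562
Since 0.7854 ≠ 2.3562, the equation fails at this point, so it cannot hold for every real x for which both sides are defined.
arcsin only returns values in [-π/2, π/2], so arcsin(sin(x)) = x holds only for x in that interval, not for all real x.

Conclusion: No, this is NOT an identity.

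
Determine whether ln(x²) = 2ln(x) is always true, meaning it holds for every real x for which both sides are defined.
Yes, this is an identity.

Claim: ln(x²) = 2ln(x).
Reasoning: The right side requires x > 0. For x > 0, x² = (e^(ln x))² = e^(2ln x), so ln(x²) = 2ln(x). (For x < 0 the right side is undefined, so those values are outside the claim.)
So the two sides agree for every real x for which both sides are defined.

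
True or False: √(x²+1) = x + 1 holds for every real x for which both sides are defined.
Claim: √(x²+1) = x + 1.
Test a specific point where both sides are defined: x = -3.
LHS = √(x²+1) ≈ 3.1623
RHS = x + 1 ≈ -2.0000
Since 3.1623 ≠ -2.0000, the equation fails at this point, so it cannot hold for every real x for which both sides are defined.
(x+1)² = x² + 2x + 1 ≠ x² + 1 unless x = 0.

Conclusion: False.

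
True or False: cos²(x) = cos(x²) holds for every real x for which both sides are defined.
Claim: cos²(x) = cos(x²).
Test a specific point where both sides are defined: x = π/4.
LHS = cos²(x) ≈ 0.5000
RHS = cos(x²) ≈ 0.8157
Since 0.5000 ≠ 0.8157, the equation fails at this point, so it cannot hold for every real x for which both sides are defined.
cos²(x) means (cos x)², squaring the output; cos(x²) squares the input. These are different functions.

Conclusion: False.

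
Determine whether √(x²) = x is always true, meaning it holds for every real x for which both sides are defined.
Claim: √(x²) = x.
Test a specific point where both sides are defined: x = -3.
LHS = √(x²) ≈ 3.0000
RHS = x ≈ -3.0000
Since 3.0000 ≠ -3.0000, the equation fails at this point, so it cannot hold for every real x for which both sides are defined.
√(x²) = |x|, which differs from x whenever x < 0 (both sides are defined for every real x).

Conclusion: No, this is NOT an identity.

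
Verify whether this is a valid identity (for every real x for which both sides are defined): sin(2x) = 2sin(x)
No, this is NOT an identity.

Claim: sin(2x) = 2sin(x).
Test a specific point where both sides are defined: x = -π/4.
LHS = sin(2x) ≈ -1.0000
RHS = 2sin(x) ≈ -1.4142
Since -1.0000 ≠ -1.4142, the equation fails at this point, so it cannot hold for every real x for which both sides are defined.
The correct double-angle formula is sin(2x) = 2sin(x)cos(x).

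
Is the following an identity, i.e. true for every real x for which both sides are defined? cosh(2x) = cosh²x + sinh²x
Yes, this is an identity.

Claim: cosh(2x) = cosh²x + sinh²x.
Reasoning: cosh²x = (e^(2x) + 2 + e^(-2x))/4 and sinh²x = (e^(2x) - 2 + e^(-2x))/4. Adding gives (2e^(2x) + 2e^(-2x))/4 = (e^(2x) + e^(-2x))/2 = cosh(2x).
So the two sides agree for every real x for which both sides are defined.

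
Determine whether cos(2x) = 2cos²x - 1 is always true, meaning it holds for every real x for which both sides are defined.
Claim: cos(2x) = 2cos²x - 1.
Reasoning: cos(2x) = cos²x - sin²x. Replace sin²x by 1 - cos²x: cos²x - (1 - cos²x) = 2cos²x - 1.
So the two sides agree for every real x for which both sides are defined.

Conclusion: Yes, this is an identity.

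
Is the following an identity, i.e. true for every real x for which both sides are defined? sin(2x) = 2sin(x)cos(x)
Yes, this is an identity.

Claim: sin(2x) = 2sin(x)cos(x).
Reasoning: Put y = x in the addition formula sin(x+y) = sin(x)cos(y) + cos(x)sin(y): sin(2x) = sin(x)cos(x) + cos(x)sin(x) = 2sin(x)cos(x).
So the two sides agree for every real x for which both sides are defined.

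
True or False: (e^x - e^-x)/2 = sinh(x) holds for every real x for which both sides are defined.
Claim: (e^x - e^-x)/2 = sinh(x).
Reasoning: This is exactly the definition of the hyperbolic sine: sinh(x) := (e^x - e^-x)/2.
So the two sides agree for every real x for which both sides are defined.

Conclusion: True.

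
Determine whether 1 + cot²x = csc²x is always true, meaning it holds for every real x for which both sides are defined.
Claim: 1 + cot²x = csc²x.
Reasoning: Start from sin²x + cos²x = 1 and divide every term by sin²x (allowed wherever cot x and csc x are defined): 1 + cot²x = 1/sin²x = csc²x.
So the two sides agree for every real x for which both sides are defined.

Conclusion: Yes, this is an identity.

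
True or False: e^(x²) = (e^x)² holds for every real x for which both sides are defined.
False.

Claim: e^(x²) = (e^x)².
Test a specific point where both sides are defined: x = 1.
LHS = e^(x²) ≈ 2.7183
RHS = (e^x)² ≈ 7.3891
Since 2.7183 ≠ 7.3891, the equation fails at this point, so it cannot hold for every real x for which both sides are defined.
(e^x)² = e^(2x), and 2x ≠ x² in general.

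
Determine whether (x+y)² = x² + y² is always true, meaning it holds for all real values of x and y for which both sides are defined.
Claim: (x+y)² = x² + y².
Test a specific point where both sides are defined: x = 4, y = 3/2.
LHS = (x+y)² ≈ 30.2500
RHS = x² + y² ≈ 18.2500
Since 30.2500 ≠ 18.2500, the equation fails at this point, so it cannot hold for all real values of x and y for which both sides are defined.
The correct expansion is (x+y)² = x² + 2xy + y²; the cross term 2xy is missing.

Conclusion: No, this is NOT an identity.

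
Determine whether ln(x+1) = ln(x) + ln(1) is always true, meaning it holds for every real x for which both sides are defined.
No, this is NOT an identity.

Claim: ln(x+1) = ln(x) + ln(1).
Test a specific point where both sides are defined: x = 1.
LHS = ln(x+1) ≈ 0.6931
RHS = ln(x) + ln(1) ≈ 0.0000
Since 0.6931 ≠ 0.0000, the equation fails at this point, so it cannot hold for every real x for which both sides are defined.
ln(1) = 0, so the right side is just ln(x), which differs from ln(x+1).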